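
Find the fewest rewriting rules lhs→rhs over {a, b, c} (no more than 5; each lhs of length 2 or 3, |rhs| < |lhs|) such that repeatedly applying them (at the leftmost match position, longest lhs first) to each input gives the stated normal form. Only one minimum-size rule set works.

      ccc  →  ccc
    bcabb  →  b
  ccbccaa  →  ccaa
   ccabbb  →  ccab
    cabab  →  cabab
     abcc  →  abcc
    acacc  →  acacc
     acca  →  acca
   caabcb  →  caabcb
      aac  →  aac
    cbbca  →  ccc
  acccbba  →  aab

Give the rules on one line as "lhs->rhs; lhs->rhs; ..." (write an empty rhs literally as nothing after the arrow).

  | ccc
  | bcabb => ccbb => b
  | ccbccaa => ccaa
  | ccabbb => ccabb => ccab

bb->b; bca->cc; cba->ab; ccb->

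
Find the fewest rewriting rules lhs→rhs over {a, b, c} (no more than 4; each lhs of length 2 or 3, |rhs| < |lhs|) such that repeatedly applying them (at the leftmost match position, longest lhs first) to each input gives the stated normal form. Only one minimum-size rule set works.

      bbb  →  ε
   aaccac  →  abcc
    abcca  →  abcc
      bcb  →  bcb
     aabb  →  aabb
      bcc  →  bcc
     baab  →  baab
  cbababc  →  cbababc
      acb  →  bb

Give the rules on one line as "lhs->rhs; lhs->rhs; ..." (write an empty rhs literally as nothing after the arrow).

ac->b; bbb->; ca->c

  | bbb => ε
  | aaccac => abcac => abcc
  | abcca => abcc
  | bcb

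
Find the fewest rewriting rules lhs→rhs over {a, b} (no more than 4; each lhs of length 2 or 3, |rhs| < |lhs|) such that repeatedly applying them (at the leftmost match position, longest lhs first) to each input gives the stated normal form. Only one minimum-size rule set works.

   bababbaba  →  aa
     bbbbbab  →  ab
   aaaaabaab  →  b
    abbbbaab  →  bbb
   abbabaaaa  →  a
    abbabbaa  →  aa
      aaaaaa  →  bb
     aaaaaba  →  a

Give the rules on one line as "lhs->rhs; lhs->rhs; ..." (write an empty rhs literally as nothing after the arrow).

aaa->bb; aab->b; ba->a

  | bababbaba => ababbaba => aabbaba => bbaba => baba => aba => aa
  | bbbbbab => bbbbab => bbbab => bbab => bab => ab
  | aaaaabaab => bbaabaab => baabaab => aabaab => baab => aab => b
  | abbbbaab => abbbaab => abbaab => abaab => aaab => bbb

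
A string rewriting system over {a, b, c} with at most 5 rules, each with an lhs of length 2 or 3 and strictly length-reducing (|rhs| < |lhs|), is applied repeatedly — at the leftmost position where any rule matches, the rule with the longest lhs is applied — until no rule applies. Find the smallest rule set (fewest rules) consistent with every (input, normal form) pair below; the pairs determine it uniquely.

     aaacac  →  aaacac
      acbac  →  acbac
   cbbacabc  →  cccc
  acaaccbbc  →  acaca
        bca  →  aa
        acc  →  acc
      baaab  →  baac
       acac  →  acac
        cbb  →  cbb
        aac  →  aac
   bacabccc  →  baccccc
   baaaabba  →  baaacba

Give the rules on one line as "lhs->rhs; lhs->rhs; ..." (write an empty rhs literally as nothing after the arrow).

ab->c; bba->; bc->a; ccb->b

  | aaacac
  | acbac
  | cbbacabc => ccabc => cccc
  | acaaccbbc => acaabbc => acacbc => acaca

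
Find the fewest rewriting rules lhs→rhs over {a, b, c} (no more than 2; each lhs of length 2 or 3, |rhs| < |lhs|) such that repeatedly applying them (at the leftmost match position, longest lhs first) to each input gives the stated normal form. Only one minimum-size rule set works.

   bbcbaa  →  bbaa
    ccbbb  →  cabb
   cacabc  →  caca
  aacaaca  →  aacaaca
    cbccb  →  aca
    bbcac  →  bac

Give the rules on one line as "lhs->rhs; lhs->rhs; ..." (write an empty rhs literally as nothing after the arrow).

  | bbcbaa => bbaa
  | ccbbb => cabb
  | cacabc => caca
  | aacaaca

bc->; cb->a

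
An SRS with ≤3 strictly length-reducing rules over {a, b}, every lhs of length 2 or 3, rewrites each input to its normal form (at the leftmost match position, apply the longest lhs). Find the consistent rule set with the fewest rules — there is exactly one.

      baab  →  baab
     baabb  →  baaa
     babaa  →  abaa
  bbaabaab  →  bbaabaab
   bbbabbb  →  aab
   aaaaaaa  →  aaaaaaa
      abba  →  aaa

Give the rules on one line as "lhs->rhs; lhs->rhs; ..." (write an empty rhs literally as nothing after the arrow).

abb->aa; bab->ab

  | baab
  | baabb => baaa
  | babaa => abaa
  | bbaabaab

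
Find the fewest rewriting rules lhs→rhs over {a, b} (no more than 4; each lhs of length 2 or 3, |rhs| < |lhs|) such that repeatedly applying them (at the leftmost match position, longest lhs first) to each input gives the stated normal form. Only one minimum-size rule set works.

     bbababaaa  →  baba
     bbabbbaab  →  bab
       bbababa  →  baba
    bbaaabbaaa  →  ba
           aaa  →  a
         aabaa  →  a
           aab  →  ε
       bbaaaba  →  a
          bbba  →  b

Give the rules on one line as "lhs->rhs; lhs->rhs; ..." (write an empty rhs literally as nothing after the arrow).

aa->a; aab->; bba->

  | bbababaaa => babaaa => babaa => baba
  | bbabbbaab => bbbaab => bab
  | bbababa => baba
  | bbaaabbaaa => aabbaaa => baaa => baa => ba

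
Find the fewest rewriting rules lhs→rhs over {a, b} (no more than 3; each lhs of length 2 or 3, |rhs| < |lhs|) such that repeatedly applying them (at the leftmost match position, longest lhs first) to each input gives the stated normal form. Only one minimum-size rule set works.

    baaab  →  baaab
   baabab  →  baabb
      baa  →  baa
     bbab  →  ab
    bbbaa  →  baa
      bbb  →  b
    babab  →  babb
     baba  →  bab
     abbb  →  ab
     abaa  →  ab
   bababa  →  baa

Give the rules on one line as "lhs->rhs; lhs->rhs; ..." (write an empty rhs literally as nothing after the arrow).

  | baaab
  | baabab => baabb
  | baa
  | bbab => ab

aba->ab; bba->a; bbb->b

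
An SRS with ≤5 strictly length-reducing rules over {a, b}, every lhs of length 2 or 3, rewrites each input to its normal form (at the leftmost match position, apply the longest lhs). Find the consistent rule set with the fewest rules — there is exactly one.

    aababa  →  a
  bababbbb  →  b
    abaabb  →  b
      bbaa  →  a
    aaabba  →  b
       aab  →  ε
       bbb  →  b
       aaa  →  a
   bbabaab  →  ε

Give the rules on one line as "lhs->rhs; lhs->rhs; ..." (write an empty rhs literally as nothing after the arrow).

aa->a; ab->; ba->b; bb->

  | aababa => ababa => aba => a
  | bababbbb => bbabbbb => abbbb => bbb => b
  | abaabb => aabb => abb => b
  | bbaa => aa => a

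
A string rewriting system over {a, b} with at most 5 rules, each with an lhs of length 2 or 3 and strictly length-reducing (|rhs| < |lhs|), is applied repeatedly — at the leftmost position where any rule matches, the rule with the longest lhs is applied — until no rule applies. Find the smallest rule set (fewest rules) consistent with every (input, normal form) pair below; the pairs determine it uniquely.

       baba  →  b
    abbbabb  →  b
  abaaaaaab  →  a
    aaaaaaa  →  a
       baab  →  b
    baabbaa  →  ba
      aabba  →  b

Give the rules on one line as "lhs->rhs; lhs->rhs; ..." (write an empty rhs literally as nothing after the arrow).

aa->; ab->a; bb->b; bba->b

  | baba => baa => b
  | abbbabb => abbabb => ababb => aabb => bb => b
  | abaaaaaab => aaaaaaab => aaaaab => aaab => ab => a
  | aaaaaaa => aaaaa => aaa => a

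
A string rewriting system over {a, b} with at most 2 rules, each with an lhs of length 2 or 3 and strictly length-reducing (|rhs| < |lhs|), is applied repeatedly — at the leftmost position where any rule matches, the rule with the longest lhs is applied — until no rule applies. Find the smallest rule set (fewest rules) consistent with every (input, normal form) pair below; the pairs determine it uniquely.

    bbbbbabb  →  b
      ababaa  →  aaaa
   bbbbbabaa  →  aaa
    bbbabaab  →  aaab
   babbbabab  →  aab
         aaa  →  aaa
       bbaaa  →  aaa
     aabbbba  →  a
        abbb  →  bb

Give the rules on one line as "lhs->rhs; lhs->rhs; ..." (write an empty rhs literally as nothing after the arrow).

abb->b; ba->a

  | bbbbbabb => bbbbabb => bbbabb => bbabb => babb => abb => b
  | ababaa => aabaa => aaaa
  | bbbbbabaa => bbbbabaa => bbbabaa => bbabaa => babaa => abaa => aaa
  | bbbabaab => bbabaab => babaab => abaab => aaab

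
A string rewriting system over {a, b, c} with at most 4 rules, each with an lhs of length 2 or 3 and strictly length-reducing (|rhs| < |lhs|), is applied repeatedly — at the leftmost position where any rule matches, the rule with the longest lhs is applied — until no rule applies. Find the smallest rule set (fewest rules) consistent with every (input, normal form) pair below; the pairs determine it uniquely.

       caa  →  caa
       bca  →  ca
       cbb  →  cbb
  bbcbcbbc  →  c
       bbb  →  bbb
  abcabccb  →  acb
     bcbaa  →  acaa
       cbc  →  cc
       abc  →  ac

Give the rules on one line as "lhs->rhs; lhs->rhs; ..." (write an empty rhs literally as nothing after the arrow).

acc->; bc->c; bcb->ac

  | caa
  | bca => ca
  | cbb
  | bbcbcbbc => baccbbc => bbbc => bbc => bc => c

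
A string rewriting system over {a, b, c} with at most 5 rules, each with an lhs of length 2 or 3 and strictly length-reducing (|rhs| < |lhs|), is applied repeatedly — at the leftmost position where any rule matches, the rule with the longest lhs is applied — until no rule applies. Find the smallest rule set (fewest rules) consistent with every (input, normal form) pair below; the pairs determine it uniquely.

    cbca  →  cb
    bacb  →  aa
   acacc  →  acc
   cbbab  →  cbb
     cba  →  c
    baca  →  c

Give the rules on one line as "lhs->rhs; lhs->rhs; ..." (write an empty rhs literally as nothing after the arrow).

  | cbca => cb
  | bacb => ccb => aa
  | acacc => acc
  | cbbab => cbb

ba->; bac->cc; ca->; ccb->aa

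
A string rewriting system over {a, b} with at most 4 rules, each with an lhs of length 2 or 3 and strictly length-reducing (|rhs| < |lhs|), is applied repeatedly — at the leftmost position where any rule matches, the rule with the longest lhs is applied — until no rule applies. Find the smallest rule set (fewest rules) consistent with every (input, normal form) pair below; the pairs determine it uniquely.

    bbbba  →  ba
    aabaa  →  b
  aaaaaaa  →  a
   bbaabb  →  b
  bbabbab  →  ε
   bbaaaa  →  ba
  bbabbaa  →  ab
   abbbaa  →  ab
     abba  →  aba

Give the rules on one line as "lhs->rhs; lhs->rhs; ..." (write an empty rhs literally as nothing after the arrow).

aa->; aaa->; bab->a; bb->b

  | bbbba => bbba => bba => ba
  | aabaa => baa => b
  | aaaaaaa => aaaa => a
  | bbaabb => baabb => bbb => bb => b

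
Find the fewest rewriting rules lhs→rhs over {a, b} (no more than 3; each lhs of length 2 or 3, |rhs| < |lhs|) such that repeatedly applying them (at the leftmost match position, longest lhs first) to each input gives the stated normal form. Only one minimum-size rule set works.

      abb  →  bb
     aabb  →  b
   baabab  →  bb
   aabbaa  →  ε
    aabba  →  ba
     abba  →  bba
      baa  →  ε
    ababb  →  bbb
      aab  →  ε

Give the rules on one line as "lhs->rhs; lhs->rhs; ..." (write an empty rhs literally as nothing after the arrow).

  | abb => bb
  | aabb => b
  | baabab => bab => bb
  | aabbaa => baa => ε

aab->; ab->b; baa->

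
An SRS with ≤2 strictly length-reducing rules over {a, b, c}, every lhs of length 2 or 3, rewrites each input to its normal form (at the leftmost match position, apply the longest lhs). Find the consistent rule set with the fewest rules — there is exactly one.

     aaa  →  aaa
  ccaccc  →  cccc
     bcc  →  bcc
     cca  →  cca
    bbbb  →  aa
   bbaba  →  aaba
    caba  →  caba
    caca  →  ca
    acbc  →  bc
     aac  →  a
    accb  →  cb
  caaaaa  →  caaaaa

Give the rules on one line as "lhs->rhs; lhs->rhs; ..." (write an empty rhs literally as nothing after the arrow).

ac->; bb->a

  | aaa
  | ccaccc => cccc
  | bcc
  | cca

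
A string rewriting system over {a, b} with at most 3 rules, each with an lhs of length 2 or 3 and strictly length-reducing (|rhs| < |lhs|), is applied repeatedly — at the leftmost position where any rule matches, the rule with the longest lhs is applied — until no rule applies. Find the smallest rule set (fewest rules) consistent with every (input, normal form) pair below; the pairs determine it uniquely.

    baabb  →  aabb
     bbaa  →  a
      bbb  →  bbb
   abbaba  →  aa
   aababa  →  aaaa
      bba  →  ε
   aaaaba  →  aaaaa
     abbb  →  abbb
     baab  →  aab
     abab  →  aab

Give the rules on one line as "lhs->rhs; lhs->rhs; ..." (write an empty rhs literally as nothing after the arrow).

  | baabb => aabb
  | bbaa => a
  | bbb
  | abbaba => aba => aa

ba->a; bba->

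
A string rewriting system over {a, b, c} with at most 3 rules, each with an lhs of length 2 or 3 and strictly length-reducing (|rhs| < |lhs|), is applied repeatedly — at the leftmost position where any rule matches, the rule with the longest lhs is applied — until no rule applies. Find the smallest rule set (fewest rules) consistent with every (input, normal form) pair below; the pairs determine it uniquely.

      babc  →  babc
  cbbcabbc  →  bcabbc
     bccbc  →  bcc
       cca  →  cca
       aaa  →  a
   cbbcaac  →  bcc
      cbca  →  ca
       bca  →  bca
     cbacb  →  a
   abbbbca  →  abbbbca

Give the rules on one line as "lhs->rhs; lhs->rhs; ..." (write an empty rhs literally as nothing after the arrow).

  | babc
  | cbbcabbc => bcabbc
  | bccbc => bcc
  | cca

aa->; cb->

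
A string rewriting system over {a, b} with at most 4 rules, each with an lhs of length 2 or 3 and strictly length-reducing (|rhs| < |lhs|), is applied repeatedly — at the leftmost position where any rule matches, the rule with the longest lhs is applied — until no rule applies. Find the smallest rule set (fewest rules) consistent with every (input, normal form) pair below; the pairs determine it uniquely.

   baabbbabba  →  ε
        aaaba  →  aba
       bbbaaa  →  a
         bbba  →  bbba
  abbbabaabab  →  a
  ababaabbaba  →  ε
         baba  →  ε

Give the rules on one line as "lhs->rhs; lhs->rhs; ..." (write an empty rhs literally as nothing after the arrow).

aa->; baa->aa; bab->a

  | baabbbabba => aabbbabba => bbbabba => bbaba => baa => aa => ε
  | aaaba => aba
  | bbbaaa => bbaaa => baaa => aaa => a
  | bbba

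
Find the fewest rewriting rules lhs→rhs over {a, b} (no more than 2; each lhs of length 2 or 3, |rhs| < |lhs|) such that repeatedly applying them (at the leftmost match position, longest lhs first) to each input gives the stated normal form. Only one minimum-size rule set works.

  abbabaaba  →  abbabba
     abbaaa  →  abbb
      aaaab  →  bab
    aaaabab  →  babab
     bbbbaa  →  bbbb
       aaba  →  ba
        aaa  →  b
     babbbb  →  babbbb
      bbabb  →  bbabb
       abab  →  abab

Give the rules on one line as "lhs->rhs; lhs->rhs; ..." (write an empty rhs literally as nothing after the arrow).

  | abbabaaba => abbabba
  | abbaaa => abbb
  | aaaab => bab
  | aaaabab => babab

aa->; aaa->b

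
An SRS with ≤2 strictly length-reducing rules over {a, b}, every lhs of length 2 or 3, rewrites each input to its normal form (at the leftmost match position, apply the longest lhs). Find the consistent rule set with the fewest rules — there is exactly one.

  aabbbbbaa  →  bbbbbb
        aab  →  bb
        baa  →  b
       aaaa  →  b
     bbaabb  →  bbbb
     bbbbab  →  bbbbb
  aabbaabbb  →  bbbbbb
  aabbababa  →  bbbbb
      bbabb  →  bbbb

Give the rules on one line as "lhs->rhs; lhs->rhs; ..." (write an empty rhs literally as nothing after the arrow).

  | aabbbbbaa => bbbbbbaa => bbbbbba => bbbbbb
  | aab => bb
  | baa => ba => b
  | aaaa => baa => ba => b

aa->b; ba->b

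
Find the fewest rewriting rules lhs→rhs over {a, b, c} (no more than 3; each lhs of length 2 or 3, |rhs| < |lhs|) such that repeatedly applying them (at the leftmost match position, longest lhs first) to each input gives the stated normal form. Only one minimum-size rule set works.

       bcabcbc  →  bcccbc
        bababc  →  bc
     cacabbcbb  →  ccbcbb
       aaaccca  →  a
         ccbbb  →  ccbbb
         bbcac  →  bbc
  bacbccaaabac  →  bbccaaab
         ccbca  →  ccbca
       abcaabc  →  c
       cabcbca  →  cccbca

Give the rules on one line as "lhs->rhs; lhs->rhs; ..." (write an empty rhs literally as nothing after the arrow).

  | bcabcbc => bcccbc
  | bababc => babc => bc
  | cacabbcbb => cabbcbb => ccbcbb
  | aaaccca => aacca => aca => a

abc->c; ac->; cab->cc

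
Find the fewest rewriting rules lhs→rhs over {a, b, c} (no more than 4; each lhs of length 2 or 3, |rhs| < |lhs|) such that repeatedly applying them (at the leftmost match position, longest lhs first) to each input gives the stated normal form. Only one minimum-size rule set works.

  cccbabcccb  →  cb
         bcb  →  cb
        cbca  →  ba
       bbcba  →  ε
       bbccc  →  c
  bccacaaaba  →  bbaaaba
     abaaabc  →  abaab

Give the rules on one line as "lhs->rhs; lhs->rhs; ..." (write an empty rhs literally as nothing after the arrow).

ac->b; bc->c; cba->; cc->b

  | cccbabcccb => bcbabcccb => cbabcccb => bcccb => cccb => bcb => cb
  | bcb => cb
  | cbca => cca => ba
  | bbcba => bcba => cba => ε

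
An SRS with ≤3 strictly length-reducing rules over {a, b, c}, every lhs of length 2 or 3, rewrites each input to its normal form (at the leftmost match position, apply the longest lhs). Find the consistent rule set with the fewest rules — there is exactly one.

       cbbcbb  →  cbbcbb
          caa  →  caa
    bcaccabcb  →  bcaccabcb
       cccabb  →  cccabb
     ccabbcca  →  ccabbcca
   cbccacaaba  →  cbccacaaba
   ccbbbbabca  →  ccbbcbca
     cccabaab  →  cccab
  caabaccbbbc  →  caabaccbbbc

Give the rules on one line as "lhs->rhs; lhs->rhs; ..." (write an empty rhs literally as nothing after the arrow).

baa->; bba->c

  | cbbcbb
  | caa
  | bcaccabcb
  | cccabb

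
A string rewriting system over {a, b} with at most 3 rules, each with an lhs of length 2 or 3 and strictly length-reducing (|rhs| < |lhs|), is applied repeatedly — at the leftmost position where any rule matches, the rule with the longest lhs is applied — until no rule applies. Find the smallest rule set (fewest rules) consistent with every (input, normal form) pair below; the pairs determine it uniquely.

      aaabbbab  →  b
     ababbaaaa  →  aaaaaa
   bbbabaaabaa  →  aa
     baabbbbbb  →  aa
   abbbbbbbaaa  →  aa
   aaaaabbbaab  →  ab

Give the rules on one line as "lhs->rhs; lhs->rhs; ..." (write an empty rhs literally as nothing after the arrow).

  | aaabbbab => abbbab => aabab => bab => b
  | ababbaaaa => abbaaaa => aaaaaa
  | bbbabaaabaa => ababaaabaa => abaaabaa => aaabaa => abaa => aa
  | baabbbbbb => abbbbbb => aabbbb => bbbb => abb => aa

aab->b; ba->; bb->a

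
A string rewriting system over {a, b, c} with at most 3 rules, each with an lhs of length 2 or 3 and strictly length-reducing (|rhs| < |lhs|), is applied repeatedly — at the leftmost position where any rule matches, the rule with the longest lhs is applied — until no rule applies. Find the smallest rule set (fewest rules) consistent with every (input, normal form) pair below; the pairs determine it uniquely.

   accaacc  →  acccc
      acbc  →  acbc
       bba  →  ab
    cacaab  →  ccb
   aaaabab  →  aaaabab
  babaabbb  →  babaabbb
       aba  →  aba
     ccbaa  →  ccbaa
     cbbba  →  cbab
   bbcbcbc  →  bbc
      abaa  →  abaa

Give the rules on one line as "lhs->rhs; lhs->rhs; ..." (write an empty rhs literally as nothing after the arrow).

bba->ab; bcb->b; ca->c

  | accaacc => accacc => acccc
  | acbc
  | bba => ab
  | cacaab => ccaab => ccab => ccb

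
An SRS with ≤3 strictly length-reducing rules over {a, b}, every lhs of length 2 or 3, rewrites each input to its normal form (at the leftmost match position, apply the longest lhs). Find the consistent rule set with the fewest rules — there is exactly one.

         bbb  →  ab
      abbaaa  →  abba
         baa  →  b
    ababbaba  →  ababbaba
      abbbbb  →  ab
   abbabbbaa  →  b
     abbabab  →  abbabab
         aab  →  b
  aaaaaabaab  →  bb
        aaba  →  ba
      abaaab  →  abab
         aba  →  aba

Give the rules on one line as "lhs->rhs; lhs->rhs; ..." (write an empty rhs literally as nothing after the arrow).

aa->; bbb->ab

  | bbb => ab
  | abbaaa => abba
  | baa => b
  | ababbaba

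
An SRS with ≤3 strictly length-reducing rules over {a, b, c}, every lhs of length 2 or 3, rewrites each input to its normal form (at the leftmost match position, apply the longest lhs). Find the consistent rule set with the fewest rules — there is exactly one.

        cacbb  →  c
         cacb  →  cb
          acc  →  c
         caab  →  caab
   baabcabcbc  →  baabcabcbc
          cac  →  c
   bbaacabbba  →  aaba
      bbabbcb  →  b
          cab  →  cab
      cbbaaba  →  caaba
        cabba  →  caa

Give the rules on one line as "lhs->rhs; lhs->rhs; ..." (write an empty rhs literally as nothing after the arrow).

  | cacbb => cbb => c
  | cacb => cb
  | acc => c
  | caab

ac->; bb->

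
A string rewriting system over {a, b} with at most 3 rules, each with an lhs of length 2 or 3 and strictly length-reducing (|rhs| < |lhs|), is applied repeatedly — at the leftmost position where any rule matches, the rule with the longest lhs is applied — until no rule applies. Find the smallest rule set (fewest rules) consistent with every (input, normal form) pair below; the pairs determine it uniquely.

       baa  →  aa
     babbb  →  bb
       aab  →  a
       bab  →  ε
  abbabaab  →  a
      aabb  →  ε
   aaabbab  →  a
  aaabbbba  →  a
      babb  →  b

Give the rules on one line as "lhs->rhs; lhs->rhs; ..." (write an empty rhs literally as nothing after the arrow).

  | baa => aa
  | babbb => abbb => bb
  | aab => a
  | bab => ab => ε

ab->; ba->a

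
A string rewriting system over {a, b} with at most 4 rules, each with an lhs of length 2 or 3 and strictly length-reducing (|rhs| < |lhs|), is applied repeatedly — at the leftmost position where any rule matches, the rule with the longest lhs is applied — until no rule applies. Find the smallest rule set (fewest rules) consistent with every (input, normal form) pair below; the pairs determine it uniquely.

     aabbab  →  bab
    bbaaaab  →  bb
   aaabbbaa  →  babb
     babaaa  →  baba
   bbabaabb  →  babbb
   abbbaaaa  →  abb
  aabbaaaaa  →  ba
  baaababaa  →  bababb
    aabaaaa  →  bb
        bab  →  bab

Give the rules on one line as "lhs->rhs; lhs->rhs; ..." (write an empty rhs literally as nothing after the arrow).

  | aabbab => bbab => bab
  | bbaaaab => baaaab => bbaab => baab => bb
  | aaabbbaa => babbbaa => babbaa => babaa => babb
  | babaaa => babba => baba

aa->b; aab->b; bba->ba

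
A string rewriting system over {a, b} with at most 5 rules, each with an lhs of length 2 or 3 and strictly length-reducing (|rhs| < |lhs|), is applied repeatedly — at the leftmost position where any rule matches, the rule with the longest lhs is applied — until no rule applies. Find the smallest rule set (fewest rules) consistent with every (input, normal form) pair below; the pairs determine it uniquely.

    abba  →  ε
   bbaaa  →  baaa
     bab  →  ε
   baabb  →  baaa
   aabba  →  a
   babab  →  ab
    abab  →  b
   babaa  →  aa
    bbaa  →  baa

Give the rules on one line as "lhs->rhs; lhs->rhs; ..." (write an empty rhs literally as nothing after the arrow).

  | abba => aba => ε
  | bbaaa => baaa
  | bab => ε
  | baabb => baaa

aba->; bab->; bb->a; bba->ba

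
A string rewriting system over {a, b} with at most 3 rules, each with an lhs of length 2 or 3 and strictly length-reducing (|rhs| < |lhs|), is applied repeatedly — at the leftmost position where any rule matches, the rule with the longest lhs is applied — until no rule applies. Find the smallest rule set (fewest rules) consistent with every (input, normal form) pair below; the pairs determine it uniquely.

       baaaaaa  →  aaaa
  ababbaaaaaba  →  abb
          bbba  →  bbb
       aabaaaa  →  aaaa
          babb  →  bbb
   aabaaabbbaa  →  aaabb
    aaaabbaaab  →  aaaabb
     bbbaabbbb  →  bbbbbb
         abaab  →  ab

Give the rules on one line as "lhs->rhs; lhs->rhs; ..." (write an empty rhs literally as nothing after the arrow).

ba->b; baa->

  | baaaaaa => aaaa
  | ababbaaaaaba => abbbaaaaaba => abbaaaba => ababa => abba => abb
  | bbba => bbb
  | aabaaaa => aaaa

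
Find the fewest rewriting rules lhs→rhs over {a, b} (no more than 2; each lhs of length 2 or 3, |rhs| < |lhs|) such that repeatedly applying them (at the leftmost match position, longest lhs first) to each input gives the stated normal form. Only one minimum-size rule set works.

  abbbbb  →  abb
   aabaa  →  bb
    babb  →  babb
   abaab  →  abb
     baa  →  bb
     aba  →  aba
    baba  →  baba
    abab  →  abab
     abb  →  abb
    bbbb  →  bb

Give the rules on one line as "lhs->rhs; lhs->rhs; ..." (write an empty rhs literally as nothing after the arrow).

aa->b; bbb->bb

  | abbbbb => abbbb => abbb => abb
  | aabaa => bbaa => bbb => bb
  | babb
  | abaab => abbb => abb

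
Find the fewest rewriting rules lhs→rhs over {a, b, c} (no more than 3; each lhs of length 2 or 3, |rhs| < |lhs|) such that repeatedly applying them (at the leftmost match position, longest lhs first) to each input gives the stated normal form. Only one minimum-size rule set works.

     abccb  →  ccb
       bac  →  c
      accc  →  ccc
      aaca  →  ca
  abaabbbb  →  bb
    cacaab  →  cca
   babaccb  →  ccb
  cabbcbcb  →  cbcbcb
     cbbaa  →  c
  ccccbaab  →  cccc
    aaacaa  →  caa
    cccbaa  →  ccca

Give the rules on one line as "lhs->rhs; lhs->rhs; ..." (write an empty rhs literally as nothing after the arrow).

ab->; ac->c; ba->

  | abccb => ccb
  | bac => c
  | accc => ccc
  | aaca => aca => ca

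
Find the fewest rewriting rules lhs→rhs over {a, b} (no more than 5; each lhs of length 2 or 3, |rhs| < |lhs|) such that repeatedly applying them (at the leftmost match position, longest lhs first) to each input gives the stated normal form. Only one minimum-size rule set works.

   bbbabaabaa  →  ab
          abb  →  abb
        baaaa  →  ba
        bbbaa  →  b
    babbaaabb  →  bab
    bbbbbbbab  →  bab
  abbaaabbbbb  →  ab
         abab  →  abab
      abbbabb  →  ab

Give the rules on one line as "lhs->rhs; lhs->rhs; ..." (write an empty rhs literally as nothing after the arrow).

  | bbbabaabaa => abaabaa => abaaa => ab
  | abb
  | baaaa => ba
  | bbbaa => aa => b

aa->b; aaa->; aab->a; bbb->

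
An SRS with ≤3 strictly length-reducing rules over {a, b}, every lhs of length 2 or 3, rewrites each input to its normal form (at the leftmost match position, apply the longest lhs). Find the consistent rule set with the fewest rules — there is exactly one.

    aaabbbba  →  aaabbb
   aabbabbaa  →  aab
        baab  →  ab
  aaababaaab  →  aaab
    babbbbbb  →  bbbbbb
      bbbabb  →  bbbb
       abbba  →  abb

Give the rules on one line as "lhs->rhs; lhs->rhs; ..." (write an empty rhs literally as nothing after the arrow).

  | aaabbbba => aaabbb
  | aabbabbaa => aabbbaa => aabba => aab
  | baab => ab
  | aaababaaab => aabaaab => aaab

aba->; ba->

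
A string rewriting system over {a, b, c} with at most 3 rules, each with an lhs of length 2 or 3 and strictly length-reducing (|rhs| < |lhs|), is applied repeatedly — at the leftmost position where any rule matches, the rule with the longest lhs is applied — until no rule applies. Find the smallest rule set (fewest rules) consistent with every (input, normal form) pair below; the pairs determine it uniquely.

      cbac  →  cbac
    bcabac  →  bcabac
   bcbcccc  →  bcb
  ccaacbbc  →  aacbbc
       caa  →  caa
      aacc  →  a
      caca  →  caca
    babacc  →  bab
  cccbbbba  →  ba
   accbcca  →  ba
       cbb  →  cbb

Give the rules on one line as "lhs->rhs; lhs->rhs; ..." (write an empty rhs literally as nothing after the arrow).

acc->; bbb->c; cc->

  | cbac
  | bcabac
  | bcbcccc => bcbcc => bcb
  | ccaacbbc => aacbbc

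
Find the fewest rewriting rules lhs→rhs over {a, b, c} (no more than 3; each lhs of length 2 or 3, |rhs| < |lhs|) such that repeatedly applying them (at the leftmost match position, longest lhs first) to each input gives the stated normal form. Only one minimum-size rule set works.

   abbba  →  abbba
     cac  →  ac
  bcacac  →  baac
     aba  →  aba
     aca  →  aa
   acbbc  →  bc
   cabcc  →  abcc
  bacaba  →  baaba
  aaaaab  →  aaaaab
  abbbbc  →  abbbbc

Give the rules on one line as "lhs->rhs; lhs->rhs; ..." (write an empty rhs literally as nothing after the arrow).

acb->; ca->a

  | abbba
  | cac => ac
  | bcacac => bacac => baac
  | aba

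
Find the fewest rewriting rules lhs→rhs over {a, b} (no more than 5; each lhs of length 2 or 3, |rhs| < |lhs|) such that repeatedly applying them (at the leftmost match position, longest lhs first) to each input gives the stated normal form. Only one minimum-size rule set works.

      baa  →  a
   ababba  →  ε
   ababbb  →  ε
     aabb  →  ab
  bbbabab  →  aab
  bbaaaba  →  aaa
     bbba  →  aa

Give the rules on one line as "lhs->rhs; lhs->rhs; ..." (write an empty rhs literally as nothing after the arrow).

  | baa => a
  | ababba => abba => ba => ε
  | ababbb => abbb => bb => ε
  | aabb => ab

abb->b; ba->; bb->; bbb->a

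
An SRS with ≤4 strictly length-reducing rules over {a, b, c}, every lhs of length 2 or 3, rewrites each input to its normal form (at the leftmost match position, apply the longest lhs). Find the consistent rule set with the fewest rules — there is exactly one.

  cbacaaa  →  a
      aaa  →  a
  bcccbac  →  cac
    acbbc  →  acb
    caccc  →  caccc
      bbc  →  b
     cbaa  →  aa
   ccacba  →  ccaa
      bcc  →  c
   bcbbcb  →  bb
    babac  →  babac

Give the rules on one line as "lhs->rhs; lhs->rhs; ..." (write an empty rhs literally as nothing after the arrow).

aaa->a; aca->a; bc->; cba->a

  | cbacaaa => acaaa => aaa => a
  | aaa => a
  | bcccbac => ccbac => cac
  | acbbc => acb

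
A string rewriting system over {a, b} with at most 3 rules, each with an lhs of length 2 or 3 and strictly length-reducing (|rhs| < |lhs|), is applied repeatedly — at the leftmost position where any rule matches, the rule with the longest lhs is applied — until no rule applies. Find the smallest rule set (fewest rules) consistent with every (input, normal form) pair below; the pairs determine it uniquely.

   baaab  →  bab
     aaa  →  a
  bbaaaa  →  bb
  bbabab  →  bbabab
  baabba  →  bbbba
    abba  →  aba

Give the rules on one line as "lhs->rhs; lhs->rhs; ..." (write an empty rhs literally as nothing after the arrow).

aa->; aab->bb; abb->ab

  | baaab => bab
  | aaa => a
  | bbaaaa => bbaa => bb
  | bbabab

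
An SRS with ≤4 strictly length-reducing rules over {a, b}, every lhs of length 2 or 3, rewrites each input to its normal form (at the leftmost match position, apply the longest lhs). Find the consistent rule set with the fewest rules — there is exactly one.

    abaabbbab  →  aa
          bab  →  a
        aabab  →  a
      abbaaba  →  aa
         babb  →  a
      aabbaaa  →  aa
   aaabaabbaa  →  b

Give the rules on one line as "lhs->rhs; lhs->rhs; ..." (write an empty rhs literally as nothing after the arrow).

aaa->b; ab->a; ba->a; bb->a

  | abaabbbab => aaabbbab => bbbbab => abbab => abab => aab => aa
  | bab => ab => a
  | aabab => aaab => bb => a
  | abbaaba => abaaba => aaaba => bba => aa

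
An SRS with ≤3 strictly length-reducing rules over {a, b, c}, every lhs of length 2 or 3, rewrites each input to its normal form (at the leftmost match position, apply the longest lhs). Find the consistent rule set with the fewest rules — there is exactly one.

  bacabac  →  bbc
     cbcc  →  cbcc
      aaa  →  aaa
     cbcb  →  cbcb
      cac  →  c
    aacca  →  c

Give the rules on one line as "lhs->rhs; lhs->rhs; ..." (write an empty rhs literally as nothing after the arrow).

  | bacabac => bcabac => bbac => bbc
  | cbcc
  | aaa
  | cbcb

ac->c; ca->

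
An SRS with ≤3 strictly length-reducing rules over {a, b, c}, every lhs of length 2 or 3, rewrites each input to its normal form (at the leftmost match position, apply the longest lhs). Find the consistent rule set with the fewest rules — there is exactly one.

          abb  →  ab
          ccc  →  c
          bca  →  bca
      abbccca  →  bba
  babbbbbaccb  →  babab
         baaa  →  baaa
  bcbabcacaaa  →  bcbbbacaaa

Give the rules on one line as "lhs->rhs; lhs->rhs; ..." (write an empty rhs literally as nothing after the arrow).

abb->ab; abc->bb; cc->

  | abb => ab
  | ccc => c
  | bca
  | abbccca => abccca => bbcca => bba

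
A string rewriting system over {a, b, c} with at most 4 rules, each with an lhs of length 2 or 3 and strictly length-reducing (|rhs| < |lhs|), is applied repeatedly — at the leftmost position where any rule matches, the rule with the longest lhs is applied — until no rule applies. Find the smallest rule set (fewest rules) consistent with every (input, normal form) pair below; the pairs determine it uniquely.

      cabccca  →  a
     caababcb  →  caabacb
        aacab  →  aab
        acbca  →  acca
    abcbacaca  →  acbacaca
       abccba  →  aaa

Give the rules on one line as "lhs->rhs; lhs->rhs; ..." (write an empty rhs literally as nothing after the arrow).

  | cabccca => bccca => ccca => a
  | caababcb => caabacb
  | aacab => aab
  | acbca => acca

bc->c; cab->b; ccb->a; ccc->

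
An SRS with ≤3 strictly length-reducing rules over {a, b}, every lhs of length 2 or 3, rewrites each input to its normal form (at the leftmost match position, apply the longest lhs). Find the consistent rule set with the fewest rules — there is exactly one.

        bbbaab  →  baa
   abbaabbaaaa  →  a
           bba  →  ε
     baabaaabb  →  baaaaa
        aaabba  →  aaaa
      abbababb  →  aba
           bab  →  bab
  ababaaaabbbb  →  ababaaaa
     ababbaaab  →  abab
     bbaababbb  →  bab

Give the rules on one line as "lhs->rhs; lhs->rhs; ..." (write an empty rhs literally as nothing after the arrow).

  | bbbaab => baab => baa
  | abbaabbaaaa => abbabbaaaa => abbbbaaaa => abbaaaa => abbaaa => abbaa => abba => abb => a
  | bba => bb => ε
  | baabaaabb => baaaaabb => baaaaab => baaaaa

aab->aa; bb->; bba->bb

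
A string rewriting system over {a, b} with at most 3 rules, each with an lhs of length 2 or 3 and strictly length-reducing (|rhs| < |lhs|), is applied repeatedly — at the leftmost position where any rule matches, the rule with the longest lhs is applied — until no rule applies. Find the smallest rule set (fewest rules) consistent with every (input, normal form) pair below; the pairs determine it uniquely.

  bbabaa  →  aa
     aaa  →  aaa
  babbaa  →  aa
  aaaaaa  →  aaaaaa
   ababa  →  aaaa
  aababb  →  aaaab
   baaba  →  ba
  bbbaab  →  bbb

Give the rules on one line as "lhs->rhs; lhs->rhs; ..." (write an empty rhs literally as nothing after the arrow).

  | bbabaa => baaaa => aa
  | aaa
  | babbaa => aabaa => aa
  | aaaaaa

baa->; bab->aa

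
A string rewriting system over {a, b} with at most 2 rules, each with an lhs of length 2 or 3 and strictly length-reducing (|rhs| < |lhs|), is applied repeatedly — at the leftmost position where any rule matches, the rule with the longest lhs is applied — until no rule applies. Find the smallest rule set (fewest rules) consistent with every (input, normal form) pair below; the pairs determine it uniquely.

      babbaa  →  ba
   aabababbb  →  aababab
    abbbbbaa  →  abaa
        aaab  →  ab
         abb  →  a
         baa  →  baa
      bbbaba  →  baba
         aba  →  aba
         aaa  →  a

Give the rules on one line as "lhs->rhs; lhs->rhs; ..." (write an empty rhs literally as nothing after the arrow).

  | babbaa => baaa => ba
  | aabababbb => aababab
  | abbbbbaa => abbbaa => abaa
  | aaab => ab

aaa->a; bb->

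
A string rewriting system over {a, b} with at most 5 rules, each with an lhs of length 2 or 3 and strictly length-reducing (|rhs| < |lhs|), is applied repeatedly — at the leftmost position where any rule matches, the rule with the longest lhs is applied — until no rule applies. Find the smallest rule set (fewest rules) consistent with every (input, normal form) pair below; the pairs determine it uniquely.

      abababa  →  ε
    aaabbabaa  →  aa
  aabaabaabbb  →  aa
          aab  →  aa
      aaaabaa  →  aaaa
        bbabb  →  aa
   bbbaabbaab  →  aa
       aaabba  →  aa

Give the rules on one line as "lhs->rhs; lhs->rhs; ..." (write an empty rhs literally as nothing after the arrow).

  | abababa => baba => ba => ε
  | aaabbabaa => aaababaa => aabaa => aa
  | aabaabaabbb => aabaabbb => aabbb => aabb => aab => aa
  | aab => aa

ab->a; aba->; ba->; bba->aa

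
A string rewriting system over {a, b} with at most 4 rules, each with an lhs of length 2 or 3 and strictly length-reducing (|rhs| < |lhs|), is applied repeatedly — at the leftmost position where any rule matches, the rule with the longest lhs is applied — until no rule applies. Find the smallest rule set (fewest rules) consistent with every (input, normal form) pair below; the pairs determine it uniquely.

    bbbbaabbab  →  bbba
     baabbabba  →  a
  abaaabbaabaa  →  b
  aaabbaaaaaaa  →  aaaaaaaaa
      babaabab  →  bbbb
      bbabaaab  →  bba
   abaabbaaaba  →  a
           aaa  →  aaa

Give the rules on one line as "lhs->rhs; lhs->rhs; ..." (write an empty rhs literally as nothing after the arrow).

  | bbbbaabbab => bbbabbab => bbbab => bbba
  | baabbabba => abbabba => abba => a
  | abaaabbaabaa => baabbaabaa => abbaabaa => aabaa => aba => b
  | aaabbaaaaaaa => aaaaaaaaa

ab->a; aba->b; abb->; baa->a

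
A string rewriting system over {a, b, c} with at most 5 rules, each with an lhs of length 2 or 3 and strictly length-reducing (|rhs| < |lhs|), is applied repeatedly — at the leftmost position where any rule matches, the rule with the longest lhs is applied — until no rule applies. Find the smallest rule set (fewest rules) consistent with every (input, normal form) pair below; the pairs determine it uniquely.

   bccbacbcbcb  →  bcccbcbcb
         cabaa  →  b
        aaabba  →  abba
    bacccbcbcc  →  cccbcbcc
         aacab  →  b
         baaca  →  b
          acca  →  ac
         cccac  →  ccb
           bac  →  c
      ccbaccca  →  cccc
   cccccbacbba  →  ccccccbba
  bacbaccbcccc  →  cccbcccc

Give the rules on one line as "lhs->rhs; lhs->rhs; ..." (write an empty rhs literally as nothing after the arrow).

aa->; bac->c; ca->; cac->b

  | bccbacbcbcb => bcccbcbcb
  | cabaa => baa => b
  | aaabba => abba
  | bacccbcbcc => cccbcbcc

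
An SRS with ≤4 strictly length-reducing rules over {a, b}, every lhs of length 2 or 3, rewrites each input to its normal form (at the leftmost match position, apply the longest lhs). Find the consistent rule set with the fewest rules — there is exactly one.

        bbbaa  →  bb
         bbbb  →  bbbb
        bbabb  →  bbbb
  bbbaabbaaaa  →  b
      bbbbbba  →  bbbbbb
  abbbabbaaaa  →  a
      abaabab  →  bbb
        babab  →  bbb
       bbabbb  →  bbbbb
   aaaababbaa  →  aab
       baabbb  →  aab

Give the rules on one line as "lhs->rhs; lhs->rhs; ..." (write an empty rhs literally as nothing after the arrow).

aba->b; abb->aa; ba->b; baa->a

  | bbbaa => bba => bb
  | bbbb
  | bbabb => bbbb
  | bbbaabbaaaa => bbabbaaaa => bbbbaaaa => bbbaaa => bbaa => ba => b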